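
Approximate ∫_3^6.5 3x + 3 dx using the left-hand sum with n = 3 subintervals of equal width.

54.25

Δx = (6.5 − 3)/3 = 7/6.
Left endpoints: 3, 25/6, 16/3.
f(3) = 12, f(25/6) = 15.5, f(16/3) = 19.
Sum = Δx · [f(3) + f(25/6) + f(16/3)].
Sum = 54.25.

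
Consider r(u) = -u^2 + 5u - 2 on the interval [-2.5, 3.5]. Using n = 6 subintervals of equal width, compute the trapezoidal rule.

-17.5

Δu = (3.5 − (-2.5))/6 = 1.
r(-2.5) = -20.75, r(-1.5) = -11.75, r(-0.5) = -4.75, r(0.5) = 0.25, r(1.5) = 3.25, r(2.5) = 4.25, r(3.5) = 3.25.
T_6 = (Δu/2)·[r(u_0) + 2r(u_1) + ... + 2r(u_{5}) + r(u_6)].
Sum = -17.5.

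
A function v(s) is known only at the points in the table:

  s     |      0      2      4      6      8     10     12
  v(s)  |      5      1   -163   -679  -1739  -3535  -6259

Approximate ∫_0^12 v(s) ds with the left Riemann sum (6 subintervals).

Δs = 2.
Sum = 2·[5 + 1 + (-163) + (-679) + (-1739) + (-3535)] = -12220.

-12220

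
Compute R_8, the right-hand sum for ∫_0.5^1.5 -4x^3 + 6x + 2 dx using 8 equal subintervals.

2.53125

Δx = (1.5 − 0.5)/8 = 0.125.
Right endpoints: 0.625, 0.75, 0.875, 1, 1.125, 1.25, 1.375, 1.5.
f(0.625) = 4.7734375, f(0.75) = 4.8125, f(0.875) = 4.5703125, f(1) = 4, f(1.125) = 3.0546875, f(1.25) = 1.6875, f(1.375) = -0.1484375, f(1.5) = -2.5.
Sum = Δx · [f(0.625) + f(0.75) + f(0.875) + ...].
Sum = 2.53125.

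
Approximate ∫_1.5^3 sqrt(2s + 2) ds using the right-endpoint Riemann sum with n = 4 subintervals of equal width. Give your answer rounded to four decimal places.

Δs = (3 − 1.5)/4 = 0.375.
Right endpoints: 1.875, 2.25, 2.625, 3.
f(1.875) ≈ 2.3979, f(2.25) ≈ 2.5495, f(2.625) ≈ 2.6926, f(3) ≈ 2.8284.
Sum = Δs · [f(1.875) + f(2.25) + f(2.625) + f(3)].
Sum ≈ 3.9257.

3.9257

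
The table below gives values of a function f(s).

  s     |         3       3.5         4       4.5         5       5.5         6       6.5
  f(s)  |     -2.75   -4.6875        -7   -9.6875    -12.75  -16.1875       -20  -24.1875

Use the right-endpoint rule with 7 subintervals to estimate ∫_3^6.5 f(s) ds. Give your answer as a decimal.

-47.25

Δs = 0.5.
Sum = 0.5·[(-4.6875) + (-7) + (-9.6875) + (-12.75) + (-16.1875) + (-20) + (-24.1875)] = -47.25.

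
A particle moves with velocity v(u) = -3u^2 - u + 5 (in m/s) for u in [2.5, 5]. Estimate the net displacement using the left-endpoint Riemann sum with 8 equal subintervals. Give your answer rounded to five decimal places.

Δu = (5 − 2.5)/8 = 0.3125.
Left endpoints: 2.5, 2.8125, 3.125, 3.4375, 3.75, 4.0625, 4.375, 4.6875.
v(2.5) = -16.25, v(2.8125) = -21.54296875, v(3.125) = -27.421875, v(3.4375) = -33.88671875, v(3.75) = -40.9375, v(4.0625) = -48.57421875, v(4.375) = -56.796875, v(4.6875) = -65.60546875.
Sum = Δu · [v(2.5) + v(2.8125) + v(3.125) + ...].
Sum ≈ -97.19238.

-97.19238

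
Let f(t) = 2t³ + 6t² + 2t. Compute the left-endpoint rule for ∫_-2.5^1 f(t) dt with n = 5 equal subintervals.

Δt = (1 − (-2.5))/5 = 0.7.
Left endpoints: -2.5, -1.8, -1.1, -0.4, 0.3.
f(-2.5) = 1.25, f(-1.8) = 4.176, f(-1.1) = 2.398, f(-0.4) = 0.032, f(0.3) = 1.194.
Sum = Δt · [f(-2.5) + f(-1.8) + f(-1.1) + f(-0.4) + f(0.3)].
Sum = 6.335.

6.335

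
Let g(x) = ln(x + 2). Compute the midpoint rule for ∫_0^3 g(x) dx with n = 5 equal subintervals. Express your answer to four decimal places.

3.6654

Δx = (3 − 0)/5 = 0.6.
Midpoints: 0.3, 0.9, 1.5, 2.1, 2.7.
g(0.3) ≈ 0.8329, g(0.9) ≈ 1.0647, g(1.5) ≈ 1.2528, g(2.1) ≈ 1.4110, g(2.7) ≈ 1.5476.
Sum = Δx · [g(0.3) + g(0.9) + g(1.5) + g(2.1) + g(2.7)].
Sum ≈ 3.6654.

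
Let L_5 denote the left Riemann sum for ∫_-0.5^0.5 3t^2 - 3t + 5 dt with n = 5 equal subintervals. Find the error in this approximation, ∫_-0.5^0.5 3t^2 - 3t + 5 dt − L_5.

-0.32

Exact integral: ∫_-0.5^0.5 f(t) dt = 5.25.
L_5 = 5.57.
Error = 5.25 − 5.57 = -0.32.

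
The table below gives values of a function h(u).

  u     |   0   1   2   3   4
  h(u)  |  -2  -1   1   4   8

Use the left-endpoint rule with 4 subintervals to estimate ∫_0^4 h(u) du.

Δu = 1.
Sum = 1·[(-2) + (-1) + 1 + 4] = 2.

2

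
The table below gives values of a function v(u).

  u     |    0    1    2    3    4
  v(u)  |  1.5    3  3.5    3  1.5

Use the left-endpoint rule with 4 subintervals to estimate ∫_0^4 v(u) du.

Δu = 1.
Sum = 1·[1.5 + 3 + 3.5 + 3] = 11.

11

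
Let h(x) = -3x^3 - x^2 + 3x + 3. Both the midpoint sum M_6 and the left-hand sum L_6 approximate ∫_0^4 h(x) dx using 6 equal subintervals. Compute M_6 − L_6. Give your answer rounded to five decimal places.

-56.88889

M_6 ≈ -174.5185185.
L_6 ≈ -117.6296296.
M_6 − L_6 ≈ -56.88889.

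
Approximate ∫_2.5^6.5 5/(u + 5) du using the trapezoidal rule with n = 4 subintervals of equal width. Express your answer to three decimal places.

2.141

Δu = (6.5 − 2.5)/4 = 1.
f(2.5) = 2/3, f(3.5) = 10/17, f(4.5) = 10/19, f(5.5) = 10/21, f(6.5) = 10/23.
T_4 = (Δu/2)·[f(u_0) + 2f(u_1) + 2f(u_2) + 2f(u_3) + f(u_4)].
Sum ≈ 2.141.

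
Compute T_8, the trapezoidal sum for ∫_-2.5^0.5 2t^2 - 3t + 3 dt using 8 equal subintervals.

28.640625

Δt = (0.5 − (-2.5))/8 = 0.375.
f(-2.5) = 23, f(-2.125) = 18.40625, f(-1.75) = 14.375, f(-1.375) = 10.90625, f(-1) = 8, f(-0.625) = 5.65625, f(-0.25) = 3.875, f(0.125) = 2.65625, f(0.5) = 2.
T_8 = (Δt/2)·[f(t_0) + 2f(t_1) + ... + 2f(t_{7}) + f(t_8)].
Sum = 28.640625.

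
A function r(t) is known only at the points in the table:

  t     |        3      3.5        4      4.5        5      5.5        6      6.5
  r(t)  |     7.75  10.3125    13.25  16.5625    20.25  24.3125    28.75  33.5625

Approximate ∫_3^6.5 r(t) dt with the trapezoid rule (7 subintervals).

67.046875

Δt = 0.5.
T_7 = (0.5/2)·[7.75 + 2·10.3125 + 2·13.25 + 2·16.5625 + 2·20.25 + 2·24.3125 + 2·28.75 + 33.5625] = 67.046875.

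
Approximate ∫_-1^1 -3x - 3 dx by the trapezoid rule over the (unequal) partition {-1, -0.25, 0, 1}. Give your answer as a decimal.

-6

Subinterval widths: 0.75, 0.25, 1.
f(-1) = 0, f(-0.25) = -2.25, f(0) = -3, f(1) = -6.
On each subinterval the trapezoid contributes (Δx_i/2)·[f(x_{i-1}) + f(x_i)].
Sum = -6.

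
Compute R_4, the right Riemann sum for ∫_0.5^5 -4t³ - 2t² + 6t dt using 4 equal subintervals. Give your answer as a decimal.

Δt = (5 − 0.5)/4 = 1.125.
Right endpoints: 1.625, 2.75, 3.875, 5.
f(1.625) = -12.6953125, f(2.75) = -81.8125, f(3.875) = -239.5234375, f(5) = -520.
Sum = Δt · [f(1.625) + f(2.75) + f(3.875) + f(5)].
Sum = -960.78515625.

-960.78515625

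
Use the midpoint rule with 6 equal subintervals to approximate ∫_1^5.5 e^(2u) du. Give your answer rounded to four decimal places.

27300.9552

Δu = (5.5 − 1)/6 = 0.75.
Midpoints: 1.375, 2.125, 2.875, 3.625, 4.375, 5.125.
f(1.375) ≈ 15.6426, f(2.125) ≈ 70.1054, f(2.875) ≈ 314.1907, f(3.625) ≈ 1408.1048, f(4.375) ≈ 6310.6881, f(5.125) ≈ 28282.5419.
Sum = Δu · [f(1.375) + f(2.125) + f(2.875) + ...].
Sum ≈ 27300.9552.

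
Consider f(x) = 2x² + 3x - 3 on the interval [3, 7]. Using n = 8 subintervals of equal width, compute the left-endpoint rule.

Δx = (7 − 3)/8 = 0.5.
Left endpoints: 3, 3.5, 4, 4.5, 5, 5.5, 6, 6.5.
f(3) = 24, f(3.5) = 32, f(4) = 41, f(4.5) = 51, f(5) = 62, f(5.5) = 74, f(6) = 87, f(6.5) = 101.
Sum = Δx · [f(3) + f(3.5) + f(4) + ...].
Sum = 236.

236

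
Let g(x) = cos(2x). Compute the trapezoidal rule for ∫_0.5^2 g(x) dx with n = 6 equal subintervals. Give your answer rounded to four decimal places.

-0.7824

Δx = (2 − 0.5)/6 = 0.25.
g(0.5) ≈ 0.5403, g(0.75) ≈ 0.0707, g(1) ≈ -0.4161, g(1.25) ≈ -0.8011, g(1.5) ≈ -0.9900, g(1.75) ≈ -0.9365, g(2) ≈ -0.6536.
T_6 = (Δx/2)·[g(x_0) + 2g(x_1) + ... + 2g(x_{5}) + g(x_6)].
Sum ≈ -0.7824.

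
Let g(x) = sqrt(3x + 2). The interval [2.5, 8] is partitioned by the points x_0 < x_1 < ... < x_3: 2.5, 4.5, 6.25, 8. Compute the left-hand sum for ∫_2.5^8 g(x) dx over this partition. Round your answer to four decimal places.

Subinterval widths: 2, 1.75, 1.75.
Left endpoints: 2.5, 4.5, 6.25.
g(2.5) ≈ 3.0822, g(4.5) ≈ 3.9370, g(6.25) ≈ 4.5552.
Sum = Σ Δx_i · g(x_i).
Sum ≈ 21.0258.

21.0258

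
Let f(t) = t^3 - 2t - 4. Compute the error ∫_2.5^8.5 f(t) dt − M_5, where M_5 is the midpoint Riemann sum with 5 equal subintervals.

Exact integral: ∫_2.5^8.5 f(t) dt = 1205.25.
M_5 = 1193.37.
Error = 1205.25 − 1193.37 = 11.88.

11.88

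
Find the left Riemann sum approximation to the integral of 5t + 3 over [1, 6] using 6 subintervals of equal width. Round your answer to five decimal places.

Δt = (6 − 1)/6 = 5/6.
Left endpoints: 1, 11/6, 8/3, 3.5, 13/3, 31/6.
f(1) = 8, f(11/6) = 73/6, f(8/3) = 49/3, f(3.5) = 20.5, f(13/3) = 74/3, f(31/6) = 173/6.
Sum = Δt · [f(1) + f(11/6) + f(8/3) + ...].
Sum ≈ 92.08333.

92.08333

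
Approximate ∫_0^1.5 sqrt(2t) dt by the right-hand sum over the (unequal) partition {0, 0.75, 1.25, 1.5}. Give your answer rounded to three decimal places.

2.142

Subinterval widths: 0.75, 0.5, 0.25.
Right endpoints: 0.75, 1.25, 1.5.
f(0.75) ≈ 1.225, f(1.25) ≈ 1.581, f(1.5) ≈ 1.732.
Sum = Σ Δt_i · f(t_i).
Sum ≈ 2.142.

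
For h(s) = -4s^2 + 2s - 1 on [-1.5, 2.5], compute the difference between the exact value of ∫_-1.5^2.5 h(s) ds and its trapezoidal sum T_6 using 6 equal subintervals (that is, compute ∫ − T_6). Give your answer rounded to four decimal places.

1.1852

Exact integral: ∫_-1.5^2.5 h(s) ds ≈ -25.333333.
T_6 ≈ -26.518519.
Error ≈ -25.333333 − (-26.518519) ≈ 1.1852.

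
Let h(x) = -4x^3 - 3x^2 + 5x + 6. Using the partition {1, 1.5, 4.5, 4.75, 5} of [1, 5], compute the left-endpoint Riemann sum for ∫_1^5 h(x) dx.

-234.09375

Subinterval widths: 0.5, 3, 0.25, 0.25.
Left endpoints: 1, 1.5, 4.5, 4.75.
h(1) = 4, h(1.5) = -6.75, h(4.5) = -396.75, h(4.75) = -466.625.
Sum = Σ Δx_i · h(x_i).
Sum = -234.09375.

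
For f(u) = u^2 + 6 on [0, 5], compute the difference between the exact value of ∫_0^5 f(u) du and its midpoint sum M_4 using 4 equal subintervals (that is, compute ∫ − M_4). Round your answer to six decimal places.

0.651042

Exact integral: ∫_0^5 f(u) du ≈ 71.66666667.
M_4 = 71.015625.
Error ≈ 71.66666667 − 71.015625 ≈ 0.651042.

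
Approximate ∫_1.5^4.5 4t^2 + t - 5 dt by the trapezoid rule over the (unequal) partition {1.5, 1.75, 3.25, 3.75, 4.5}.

113.625

Subinterval widths: 0.25, 1.5, 0.5, 0.75.
f(1.5) = 5.5, f(1.75) = 9, f(3.25) = 40.5, f(3.75) = 55, f(4.5) = 80.5.
On each subinterval the trapezoid contributes (Δt_i/2)·[f(t_{i-1}) + f(t_i)].
Sum = 113.625.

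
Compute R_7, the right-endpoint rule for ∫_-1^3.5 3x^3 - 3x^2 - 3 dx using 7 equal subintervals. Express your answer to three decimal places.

Δx = (3.5 − (-1))/7 = 9/14.
Right endpoints: -5/14, 2/7, 13/14, 11/7, 31/14, 20/7, 3.5.
f(-5/14) = -9657/2744, f(2/7) = -1089/343, f(13/14) = -8739/2744, f(11/7) = 423/343, f(31/14) = 40779/2744, f(20/7) = 14571/343, f(3.5) = 88.875.
Sum = Δx · [f(-5/14) + f(2/7) + f(13/14) + ...].
Sum ≈ 88.439.

88.439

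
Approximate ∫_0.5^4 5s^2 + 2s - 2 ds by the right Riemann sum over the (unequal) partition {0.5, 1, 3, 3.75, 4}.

178.859375

Subinterval widths: 0.5, 2, 0.75, 0.25.
Right endpoints: 1, 3, 3.75, 4.
f(1) = 5, f(3) = 49, f(3.75) = 75.8125, f(4) = 86.
Sum = Σ Δs_i · f(s_i).
Sum = 178.859375.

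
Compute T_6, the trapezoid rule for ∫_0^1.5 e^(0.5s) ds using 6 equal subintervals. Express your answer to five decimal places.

Δs = (1.5 − 0)/6 = 0.25.
f(0) ≈ 1.00000, f(0.25) ≈ 1.13315, f(0.5) ≈ 1.28403, f(0.75) ≈ 1.45499, f(1) ≈ 1.64872, f(1.25) ≈ 1.86825, f(1.5) ≈ 2.11700.
T_6 = (Δs/2)·[f(s_0) + 2f(s_1) + ... + 2f(s_{5}) + f(s_6)].
Sum ≈ 2.23691.

2.23691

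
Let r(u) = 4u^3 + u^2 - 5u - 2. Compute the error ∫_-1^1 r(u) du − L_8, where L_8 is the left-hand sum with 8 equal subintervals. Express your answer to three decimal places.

-0.271

Exact integral: ∫_-1^1 r(u) du ≈ -3.33333.
L_8 = -3.0625.
Error ≈ -3.33333 − (-3.0625) ≈ -0.271.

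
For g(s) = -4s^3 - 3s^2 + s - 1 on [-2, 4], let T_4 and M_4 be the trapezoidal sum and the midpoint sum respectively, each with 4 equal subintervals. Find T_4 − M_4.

T_4 = -345.75.
M_4 = -295.125.
T_4 − M_4 = -50.625.

-50.625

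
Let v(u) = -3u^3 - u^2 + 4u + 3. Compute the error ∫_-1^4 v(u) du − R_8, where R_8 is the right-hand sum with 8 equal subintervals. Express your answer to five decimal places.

Exact integral: ∫_-1^4 v(u) du ≈ -167.9166667.
R_8 = -232.01171875.
Error ≈ -167.9166667 − (-232.01171875) ≈ 64.09505.

64.09505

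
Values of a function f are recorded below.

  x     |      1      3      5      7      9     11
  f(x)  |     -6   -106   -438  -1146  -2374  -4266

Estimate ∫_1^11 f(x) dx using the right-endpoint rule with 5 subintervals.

Δx = 2.
Sum = 2·[(-106) + (-438) + (-1146) + (-2374) + (-4266)] = -16660.

-16660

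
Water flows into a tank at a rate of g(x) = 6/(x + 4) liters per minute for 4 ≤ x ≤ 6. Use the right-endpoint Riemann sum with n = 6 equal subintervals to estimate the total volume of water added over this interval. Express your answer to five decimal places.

Δx = (6 − 4)/6 = 1/3.
Right endpoints: 13/3, 14/3, 5, 16/3, 17/3, 6.
g(13/3) = 0.72, g(14/3) = 9/13, g(5) = 2/3, g(16/3) = 9/14, g(17/3) = 18/29, g(6) = 0.6.
Sum = Δx · [g(13/3) + g(14/3) + g(5) + ...].
Sum ≈ 1.31417.

1.31417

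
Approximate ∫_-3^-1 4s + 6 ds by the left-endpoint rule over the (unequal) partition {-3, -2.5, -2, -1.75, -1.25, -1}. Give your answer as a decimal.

Subinterval widths: 0.5, 0.5, 0.25, 0.5, 0.25.
Left endpoints: -3, -2.5, -2, -1.75, -1.25.
f(-3) = -6, f(-2.5) = -4, f(-2) = -2, f(-1.75) = -1, f(-1.25) = 1.
Sum = Σ Δs_i · f(s_i).
Sum = -5.75.

-5.75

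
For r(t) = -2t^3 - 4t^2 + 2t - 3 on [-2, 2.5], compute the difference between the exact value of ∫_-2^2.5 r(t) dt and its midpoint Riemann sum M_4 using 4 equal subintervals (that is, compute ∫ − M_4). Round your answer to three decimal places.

-2.610

Exact integral: ∫_-2^2.5 r(t) dt = -54.28125.
M_4 ≈ -51.67090.
Error ≈ -54.28125 − (-51.67090) ≈ -2.610.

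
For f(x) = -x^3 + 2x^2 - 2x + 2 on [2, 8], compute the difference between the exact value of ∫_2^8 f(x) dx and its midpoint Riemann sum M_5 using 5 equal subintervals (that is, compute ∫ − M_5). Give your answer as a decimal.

-9.36

Exact integral: ∫_2^8 f(x) dx = -732.
M_5 = -722.64.
Error = -732 − (-722.64) = -9.36.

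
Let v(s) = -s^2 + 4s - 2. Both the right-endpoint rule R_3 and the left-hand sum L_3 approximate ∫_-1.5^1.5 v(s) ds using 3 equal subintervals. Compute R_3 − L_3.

R_3 = -2.75.
L_3 = -14.75.
R_3 − L_3 = 12.

12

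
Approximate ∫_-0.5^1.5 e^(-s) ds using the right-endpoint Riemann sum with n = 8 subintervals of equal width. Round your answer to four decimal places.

Δs = (1.5 − (-0.5))/8 = 0.25.
Right endpoints: -0.25, 0, 0.25, 0.5, 0.75, 1, 1.25, 1.5.
f(-0.25) ≈ 1.2840, f(0) ≈ 1.0000, f(0.25) ≈ 0.7788, f(0.5) ≈ 0.6065, f(0.75) ≈ 0.4724, f(1) ≈ 0.3679, f(1.25) ≈ 0.2865, f(1.5) ≈ 0.2231.
Sum = Δs · [f(-0.25) + f(0) + f(0.25) + ...].
Sum ≈ 1.2548.

1.2548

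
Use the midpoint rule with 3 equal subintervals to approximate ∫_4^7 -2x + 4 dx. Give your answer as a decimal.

-21

Δx = (7 − 4)/3 = 1.
Midpoints: 4.5, 5.5, 6.5.
f(4.5) = -5, f(5.5) = -7, f(6.5) = -9.
Sum = Δx · [f(4.5) + f(5.5) + f(6.5)].
Sum = -21.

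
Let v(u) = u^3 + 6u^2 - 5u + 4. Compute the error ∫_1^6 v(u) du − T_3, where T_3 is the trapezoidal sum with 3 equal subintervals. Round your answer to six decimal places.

-38.194444

Exact integral: ∫_1^6 v(u) du = 686.25.
T_3 ≈ 724.44444444.
Error ≈ 686.25 − 724.44444444 ≈ -38.194444.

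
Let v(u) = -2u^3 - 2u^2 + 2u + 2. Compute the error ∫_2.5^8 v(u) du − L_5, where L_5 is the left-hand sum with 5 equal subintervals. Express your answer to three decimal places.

Exact integral: ∫_2.5^8 v(u) du ≈ -2290.63542.
L_5 = -1724.305.
Error ≈ -2290.63542 − (-1724.305) ≈ -566.330.

-566.330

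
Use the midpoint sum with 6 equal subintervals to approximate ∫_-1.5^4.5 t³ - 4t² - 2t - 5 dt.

Δt = (4.5 − (-1.5))/6 = 1.
Midpoints: -1, 0, 1, 2, 3, 4.
f(-1) = -8, f(0) = -5, f(1) = -10, f(2) = -17, f(3) = -20, f(4) = -13.
Sum = Δt · [f(-1) + f(0) + f(1) + ...].
Sum = -73.

-73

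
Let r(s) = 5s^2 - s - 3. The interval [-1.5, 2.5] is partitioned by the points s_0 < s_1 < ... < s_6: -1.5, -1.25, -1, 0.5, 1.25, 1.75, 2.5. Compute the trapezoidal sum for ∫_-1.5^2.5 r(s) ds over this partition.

21.3125

Subinterval widths: 0.25, 0.25, 1.5, 0.75, 0.5, 0.75.
r(-1.5) = 9.75, r(-1.25) = 6.0625, r(-1) = 3, r(0.5) = -2.25, r(1.25) = 3.5625, r(1.75) = 10.5625, r(2.5) = 25.75.
On each subinterval the trapezoid contributes (Δs_i/2)·[r(s_{i-1}) + r(s_i)].
Sum = 21.3125.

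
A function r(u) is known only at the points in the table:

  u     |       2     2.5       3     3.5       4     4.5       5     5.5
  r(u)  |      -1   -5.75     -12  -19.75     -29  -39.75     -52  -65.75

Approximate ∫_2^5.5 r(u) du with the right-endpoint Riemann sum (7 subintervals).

-112

Δu = 0.5.
Sum = 0.5·[(-5.75) + (-12) + (-19.75) + (-29) + (-39.75) + (-52) + (-65.75)] = -112.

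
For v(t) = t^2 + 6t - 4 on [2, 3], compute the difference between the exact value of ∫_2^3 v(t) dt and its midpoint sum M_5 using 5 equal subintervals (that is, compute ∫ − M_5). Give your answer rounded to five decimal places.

0.00333

Exact integral: ∫_2^3 v(t) dt ≈ 17.3333333.
M_5 = 17.33.
Error ≈ 17.3333333 − 17.33 ≈ 0.00333.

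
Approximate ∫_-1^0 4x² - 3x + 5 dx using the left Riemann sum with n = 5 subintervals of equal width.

Δx = (0 − (-1))/5 = 0.2.
Left endpoints: -1, -0.8, -0.6, -0.4, -0.2.
f(-1) = 12, f(-0.8) = 9.96, f(-0.6) = 8.24, f(-0.4) = 6.84, f(-0.2) = 5.76.
Sum = Δx · [f(-1) + f(-0.8) + f(-0.6) + f(-0.4) + f(-0.2)].
Sum = 8.56.

8.56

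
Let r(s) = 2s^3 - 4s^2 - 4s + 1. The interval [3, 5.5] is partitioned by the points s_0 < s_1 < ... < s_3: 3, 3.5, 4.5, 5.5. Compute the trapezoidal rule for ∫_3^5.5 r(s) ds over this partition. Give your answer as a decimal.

199.1875

Subinterval widths: 0.5, 1, 1.
r(3) = 7, r(3.5) = 23.75, r(4.5) = 84.25, r(5.5) = 190.75.
On each subinterval the trapezoid contributes (Δs_i/2)·[r(s_{i-1}) + r(s_i)].
Sum = 199.1875.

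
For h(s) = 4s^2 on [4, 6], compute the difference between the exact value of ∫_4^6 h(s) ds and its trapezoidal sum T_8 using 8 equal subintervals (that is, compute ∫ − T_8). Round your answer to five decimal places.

-0.08333

Exact integral: ∫_4^6 h(s) ds ≈ 202.6666667.
T_8 = 202.75.
Error ≈ 202.6666667 − 202.75 ≈ -0.08333.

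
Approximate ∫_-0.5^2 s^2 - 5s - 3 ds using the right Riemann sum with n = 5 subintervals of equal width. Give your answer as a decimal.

Δs = (2 − (-0.5))/5 = 0.5.
Right endpoints: 0, 0.5, 1, 1.5, 2.
f(0) = -3, f(0.5) = -5.25, f(1) = -7, f(1.5) = -8.25, f(2) = -9.
Sum = Δs · [f(0) + f(0.5) + f(1) + f(1.5) + f(2)].
Sum = -16.25.

-16.25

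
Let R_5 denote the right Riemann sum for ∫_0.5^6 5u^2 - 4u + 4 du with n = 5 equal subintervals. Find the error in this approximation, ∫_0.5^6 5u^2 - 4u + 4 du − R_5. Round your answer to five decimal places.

-91.75833

Exact integral: ∫_0.5^6 f(u) du ≈ 310.2916667.
R_5 = 402.05.
Error ≈ 310.2916667 − 402.05 ≈ -91.75833.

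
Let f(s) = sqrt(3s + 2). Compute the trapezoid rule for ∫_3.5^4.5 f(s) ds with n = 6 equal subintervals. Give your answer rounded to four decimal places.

Δs = (4.5 − 3.5)/6 = 1/6.
f(3.5) ≈ 3.5355, f(11/3) ≈ 3.6056, f(23/6) ≈ 3.6742, f(4) ≈ 3.7417, f(25/6) ≈ 3.8079, f(13/3) ≈ 3.8730, f(4.5) ≈ 3.9370.
T_6 = (Δs/2)·[f(s_0) + 2f(s_1) + ... + 2f(s_{5}) + f(s_6)].
Sum ≈ 3.7398.

3.7398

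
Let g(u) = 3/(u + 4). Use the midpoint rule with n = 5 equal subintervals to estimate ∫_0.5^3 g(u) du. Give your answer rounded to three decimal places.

1.325

Δu = (3 − 0.5)/5 = 0.5.
Midpoints: 0.75, 1.25, 1.75, 2.25, 2.75.
g(0.75) = 12/19, g(1.25) = 4/7, g(1.75) = 12/23, g(2.25) = 0.48, g(2.75) = 4/9.
Sum = Δu · [g(0.75) + g(1.25) + g(1.75) + g(2.25) + g(2.75)].
Sum ≈ 1.325.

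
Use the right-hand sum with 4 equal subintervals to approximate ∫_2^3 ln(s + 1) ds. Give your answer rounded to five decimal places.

1.28487

Δs = (3 − 2)/4 = 0.25.
Right endpoints: 2.25, 2.5, 2.75, 3.
f(2.25) ≈ 1.17865, f(2.5) ≈ 1.25276, f(2.75) ≈ 1.32176, f(3) ≈ 1.38629.
Sum = Δs · [f(2.25) + f(2.5) + f(2.75) + f(3)].
Sum ≈ 1.28487.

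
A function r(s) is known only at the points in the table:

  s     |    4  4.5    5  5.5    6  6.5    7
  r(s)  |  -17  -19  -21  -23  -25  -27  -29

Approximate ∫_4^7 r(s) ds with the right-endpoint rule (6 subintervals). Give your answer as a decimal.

Δs = 0.5.
Sum = 0.5·[(-19) + (-21) + (-23) + (-25) + (-27) + (-29)] = -72.

-72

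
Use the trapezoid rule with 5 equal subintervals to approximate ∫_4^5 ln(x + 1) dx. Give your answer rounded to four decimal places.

Δx = (5 − 4)/5 = 0.2.
f(4) ≈ 1.6094, f(4.2) ≈ 1.6487, f(4.4) ≈ 1.6864, f(4.6) ≈ 1.7228, f(4.8) ≈ 1.7579, f(5) ≈ 1.7918.
T_5 = (Δx/2)·[f(x_0) + 2f(x_1) + ... + 2f(x_{4}) + f(x_5)].
Sum ≈ 1.7033.

1.7033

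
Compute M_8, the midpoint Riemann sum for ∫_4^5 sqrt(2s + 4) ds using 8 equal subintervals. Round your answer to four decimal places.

3.6047

Δs = (5 − 4)/8 = 0.125.
Midpoints: 4.0625, 4.1875, 4.3125, 4.4375, 4.5625, 4.6875, 4.8125, 4.9375.
f(4.0625) ≈ 3.4821, f(4.1875) ≈ 3.5178, f(4.3125) ≈ 3.5532, f(4.4375) ≈ 3.5882, f(4.5625) ≈ 3.6228, f(4.6875) ≈ 3.6572, f(4.8125) ≈ 3.6912, f(4.9375) ≈ 3.7249.
Sum = Δs · [f(4.0625) + f(4.1875) + f(4.3125) + ...].
Sum ≈ 3.6047.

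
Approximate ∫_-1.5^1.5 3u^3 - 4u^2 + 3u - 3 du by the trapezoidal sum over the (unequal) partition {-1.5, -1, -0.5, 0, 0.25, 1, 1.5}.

-18.4140625

Subinterval widths: 0.5, 0.5, 0.5, 0.25, 0.75, 0.5.
f(-1.5) = -26.625, f(-1) = -13, f(-0.5) = -5.875, f(0) = -3, f(0.25) = -2.453125, f(1) = -1, f(1.5) = 2.625.
On each subinterval the trapezoid contributes (Δu_i/2)·[f(u_{i-1}) + f(u_i)].
Sum = -18.4140625.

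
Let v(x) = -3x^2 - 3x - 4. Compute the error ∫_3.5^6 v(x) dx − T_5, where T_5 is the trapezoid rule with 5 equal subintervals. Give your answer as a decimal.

0.3125

Exact integral: ∫_3.5^6 v(x) dx = -218.75.
T_5 = -219.0625.
Error = -218.75 − (-219.0625) = 0.3125.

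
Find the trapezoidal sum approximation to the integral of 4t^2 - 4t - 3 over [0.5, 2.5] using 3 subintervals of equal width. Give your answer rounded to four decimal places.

Δt = (2.5 − 0.5)/3 = 2/3.
f(0.5) = -4, f(7/6) = -20/9, f(11/6) = 28/9, f(2.5) = 12.
T_3 = (Δt/2)·[f(t_0) + 2f(t_1) + 2f(t_2) + f(t_3)].
Sum ≈ 3.2593.

3.2593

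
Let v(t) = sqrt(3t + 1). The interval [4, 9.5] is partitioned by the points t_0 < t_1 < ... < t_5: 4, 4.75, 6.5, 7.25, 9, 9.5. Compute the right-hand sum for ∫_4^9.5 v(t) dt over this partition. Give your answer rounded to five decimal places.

Subinterval widths: 0.75, 1.75, 0.75, 1.75, 0.5.
Right endpoints: 4.75, 6.5, 7.25, 9, 9.5.
v(4.75) ≈ 3.90512, v(6.5) ≈ 4.52769, v(7.25) ≈ 4.76970, v(9) ≈ 5.29150, v(9.5) ≈ 5.43139.
Sum = Σ Δt_i · v(t_i).
Sum ≈ 26.40540.

26.40540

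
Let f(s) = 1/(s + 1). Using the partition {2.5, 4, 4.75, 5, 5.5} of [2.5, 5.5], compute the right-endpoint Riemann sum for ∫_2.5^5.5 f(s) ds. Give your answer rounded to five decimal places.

Subinterval widths: 1.5, 0.75, 0.25, 0.5.
Right endpoints: 4, 4.75, 5, 5.5.
f(4) = 0.2, f(4.75) = 4/23, f(5) = 1/6, f(5.5) = 2/13.
Sum = Σ Δs_i · f(s_i).
Sum ≈ 0.54902.

0.54902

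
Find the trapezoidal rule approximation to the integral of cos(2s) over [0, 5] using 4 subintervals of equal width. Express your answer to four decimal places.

-0.1130

Δs = (5 − 0)/4 = 1.25.
f(0) ≈ 1.0000, f(1.25) ≈ -0.8011, f(2.5) ≈ 0.2837, f(3.75) ≈ 0.3466, f(5) ≈ -0.8391.
T_4 = (Δs/2)·[f(s_0) + 2f(s_1) + 2f(s_2) + 2f(s_3) + f(s_4)].
Sum ≈ -0.1130.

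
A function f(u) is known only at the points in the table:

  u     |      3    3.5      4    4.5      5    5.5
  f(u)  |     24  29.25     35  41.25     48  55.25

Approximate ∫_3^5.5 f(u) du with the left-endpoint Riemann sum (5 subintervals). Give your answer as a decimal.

Δu = 0.5.
Sum = 0.5·[24 + 29.25 + 35 + 41.25 + 48] = 88.75.

88.75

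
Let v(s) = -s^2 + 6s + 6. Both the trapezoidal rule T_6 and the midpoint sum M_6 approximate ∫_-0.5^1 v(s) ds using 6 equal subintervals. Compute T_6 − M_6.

-0.0234375

T_6 = 10.859375.
M_6 = 10.8828125.
T_6 − M_6 = -0.0234375.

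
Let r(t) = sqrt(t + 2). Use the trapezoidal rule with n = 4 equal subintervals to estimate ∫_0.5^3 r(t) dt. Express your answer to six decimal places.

Δt = (3 − 0.5)/4 = 0.625.
r(0.5) ≈ 1.581139, r(1.125) ≈ 1.767767, r(1.75) ≈ 1.936492, r(2.375) ≈ 2.091650, r(3) ≈ 2.236068.
T_4 = (Δt/2)·[r(t_0) + 2r(t_1) + 2r(t_2) + 2r(t_3) + r(t_4)].
Sum ≈ 4.815320.

4.815320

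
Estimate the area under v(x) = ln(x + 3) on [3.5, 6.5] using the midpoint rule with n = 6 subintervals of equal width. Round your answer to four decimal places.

6.2211

Δx = (6.5 − 3.5)/6 = 0.5.
Midpoints: 3.75, 4.25, 4.75, 5.25, 5.75, 6.25.
v(3.75) ≈ 1.9095, v(4.25) ≈ 1.9810, v(4.75) ≈ 2.0477, v(5.25) ≈ 2.1102, v(5.75) ≈ 2.1691, v(6.25) ≈ 2.2246.
Sum = Δx · [v(3.75) + v(4.25) + v(4.75) + ...].
Sum ≈ 6.2211.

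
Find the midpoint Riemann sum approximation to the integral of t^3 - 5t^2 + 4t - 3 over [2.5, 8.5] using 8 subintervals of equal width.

Δt = (8.5 − 2.5)/8 = 0.75.
Midpoints: 2.875, 3.625, 4.375, 5.125, 5.875, 6.625, 7.375, 8.125.
f(2.875) = -4641/512, f(3.625) = -3363/512, f(4.375) = 1299/512, f(5.125) = 10641/512, f(5.875) = 25959/512, f(6.625) = 48549/512, f(7.375) = 79707/512, f(8.125) = 120729/512.
Sum = Δt · [f(2.875) + f(3.625) + f(4.375) + ...].
Sum = 408.515625.

408.515625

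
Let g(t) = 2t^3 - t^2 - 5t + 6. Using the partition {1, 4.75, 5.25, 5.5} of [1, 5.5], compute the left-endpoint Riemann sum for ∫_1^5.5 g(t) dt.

154.9140625

Subinterval widths: 3.75, 0.5, 0.25.
Left endpoints: 1, 4.75, 5.25.
g(1) = 2, g(4.75) = 174.03125, g(5.25) = 241.59375.
Sum = Σ Δt_i · g(t_i).
Sum = 154.9140625.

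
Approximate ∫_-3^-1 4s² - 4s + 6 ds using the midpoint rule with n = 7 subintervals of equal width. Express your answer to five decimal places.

Δs = (-1 − (-3))/7 = 2/7.
Midpoints: -20/7, -18/7, -16/7, -2, -12/7, -10/7, -8/7.
f(-20/7) = 2454/49, f(-18/7) = 2094/49, f(-16/7) = 1766/49, f(-2) = 30, f(-12/7) = 1206/49, f(-10/7) = 974/49, f(-8/7) = 774/49.
Sum = Δs · [f(-20/7) + f(-18/7) + f(-16/7) + ...].
Sum ≈ 62.61224.

62.61224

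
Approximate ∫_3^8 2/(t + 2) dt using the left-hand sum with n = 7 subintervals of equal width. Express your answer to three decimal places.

Δt = (8 − 3)/7 = 5/7.
Left endpoints: 3, 26/7, 31/7, 36/7, 41/7, 46/7, 51/7.
f(3) = 0.4, f(26/7) = 0.35, f(31/7) = 14/45, f(36/7) = 0.28, f(41/7) = 14/55, f(46/7) = 7/30, f(51/7) = 14/65.
Sum = Δt · [f(3) + f(26/7) + f(31/7) + ...].
Sum ≈ 1.460.

1.460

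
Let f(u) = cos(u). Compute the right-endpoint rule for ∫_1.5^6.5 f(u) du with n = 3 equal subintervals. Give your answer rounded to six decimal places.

Δu = (6.5 − 1.5)/3 = 5/3.
Right endpoints: 19/6, 29/6, 6.5.
f(19/6) ≈ -0.999686, f(29/6) ≈ 0.120650, f(6.5) ≈ 0.976588.
Sum = Δu · [f(19/6) + f(29/6) + f(6.5)].
Sum ≈ 0.162586.

0.162586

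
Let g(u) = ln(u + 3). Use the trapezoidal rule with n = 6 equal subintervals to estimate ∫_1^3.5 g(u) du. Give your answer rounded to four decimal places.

4.1201

Δu = (3.5 − 1)/6 = 5/12.
g(1) ≈ 1.3863, g(17/12) ≈ 1.4854, g(11/6) ≈ 1.5755, g(2.25) ≈ 1.6582, g(8/3) ≈ 1.7346, g(37/12) ≈ 1.8056, g(3.5) ≈ 1.8718.
T_6 = (Δu/2)·[g(u_0) + 2g(u_1) + ... + 2g(u_{5}) + g(u_6)].
Sum ≈ 4.1201.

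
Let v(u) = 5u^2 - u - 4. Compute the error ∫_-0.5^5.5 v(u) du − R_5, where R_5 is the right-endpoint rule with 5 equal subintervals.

-93.6

Exact integral: ∫_-0.5^5.5 v(u) du = 238.5.
R_5 = 332.1.
Error = 238.5 − 332.1 = -93.6.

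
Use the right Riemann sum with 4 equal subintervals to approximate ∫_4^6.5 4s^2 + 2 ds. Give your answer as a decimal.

Δs = (6.5 − 4)/4 = 0.625.
Right endpoints: 4.625, 5.25, 5.875, 6.5.
f(4.625) = 87.5625, f(5.25) = 112.25, f(5.875) = 140.0625, f(6.5) = 171.
Sum = Δs · [f(4.625) + f(5.25) + f(5.875) + f(6.5)].
Sum = 319.296875.

319.296875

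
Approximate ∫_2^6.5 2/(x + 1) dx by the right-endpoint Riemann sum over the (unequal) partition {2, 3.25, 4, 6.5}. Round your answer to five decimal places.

Subinterval widths: 1.25, 0.75, 2.5.
Right endpoints: 3.25, 4, 6.5.
f(3.25) = 8/17, f(4) = 0.4, f(6.5) = 4/15.
Sum = Σ Δx_i · f(x_i).
Sum ≈ 1.55490.

1.55490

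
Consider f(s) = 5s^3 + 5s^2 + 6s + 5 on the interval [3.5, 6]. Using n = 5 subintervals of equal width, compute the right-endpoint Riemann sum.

2062.5

Δs = (6 − 3.5)/5 = 0.5.
Right endpoints: 4, 4.5, 5, 5.5, 6.
f(4) = 429, f(4.5) = 588.875, f(5) = 785, f(5.5) = 1021.125, f(6) = 1301.
Sum = Δs · [f(4) + f(4.5) + f(5) + f(5.5) + f(6)].
Sum = 2062.5.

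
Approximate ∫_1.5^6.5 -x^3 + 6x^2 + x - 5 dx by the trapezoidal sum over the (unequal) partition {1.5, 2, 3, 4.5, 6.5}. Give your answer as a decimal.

Subinterval widths: 0.5, 1, 1.5, 2.
f(1.5) = 6.625, f(2) = 13, f(3) = 25, f(4.5) = 29.875, f(6.5) = -19.625.
On each subinterval the trapezoid contributes (Δx_i/2)·[f(x_{i-1}) + f(x_i)].
Sum = 75.3125.

75.3125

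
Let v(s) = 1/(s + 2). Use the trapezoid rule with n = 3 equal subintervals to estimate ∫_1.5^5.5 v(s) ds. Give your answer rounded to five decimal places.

Δs = (5.5 − 1.5)/3 = 4/3.
v(1.5) = 2/7, v(17/6) = 6/29, v(25/6) = 6/37, v(5.5) = 2/15.
T_3 = (Δs/2)·[v(s_0) + 2v(s_1) + 2v(s_2) + v(s_3)].
Sum ≈ 0.77144.

0.77144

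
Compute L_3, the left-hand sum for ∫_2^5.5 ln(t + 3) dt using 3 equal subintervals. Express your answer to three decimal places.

6.325

Δt = (5.5 − 2)/3 = 7/6.
Left endpoints: 2, 19/6, 13/3.
f(2) ≈ 1.609, f(19/6) ≈ 1.819, f(13/3) ≈ 1.992.
Sum = Δt · [f(2) + f(19/6) + f(13/3)].
Sum ≈ 6.325.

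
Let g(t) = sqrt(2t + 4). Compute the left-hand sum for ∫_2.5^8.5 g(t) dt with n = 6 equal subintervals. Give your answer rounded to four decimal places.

Δt = (8.5 − 2.5)/6 = 1.
Left endpoints: 2.5, 3.5, 4.5, 5.5, 6.5, 7.5.
g(2.5) ≈ 3.0000, g(3.5) ≈ 3.3166, g(4.5) ≈ 3.6056, g(5.5) ≈ 3.8730, g(6.5) ≈ 4.1231, g(7.5) ≈ 4.3589.
Sum = Δt · [g(2.5) + g(3.5) + g(4.5) + ...].
Sum ≈ 22.2772.

22.2772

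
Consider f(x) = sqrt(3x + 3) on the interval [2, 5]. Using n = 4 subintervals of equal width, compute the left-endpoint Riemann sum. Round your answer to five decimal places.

Δx = (5 − 2)/4 = 0.75.
Left endpoints: 2, 2.75, 3.5, 4.25.
f(2) ≈ 3.00000, f(2.75) ≈ 3.35410, f(3.5) ≈ 3.67423, f(4.25) ≈ 3.96863.
Sum = Δx · [f(2) + f(2.75) + f(3.5) + f(4.25)].
Sum ≈ 10.49772.

10.49772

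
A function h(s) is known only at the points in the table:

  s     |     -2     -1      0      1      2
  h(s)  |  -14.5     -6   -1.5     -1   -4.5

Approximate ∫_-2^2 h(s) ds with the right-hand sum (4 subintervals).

Δs = 1.
Sum = 1·[(-6) + (-1.5) + (-1) + (-4.5)] = -13.

-13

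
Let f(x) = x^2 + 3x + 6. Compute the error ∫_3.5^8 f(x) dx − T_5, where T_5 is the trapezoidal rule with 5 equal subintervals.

-0.6075

Exact integral: ∫_3.5^8 f(x) dx = 261.
T_5 = 261.6075.
Error = 261 − 261.6075 = -0.6075.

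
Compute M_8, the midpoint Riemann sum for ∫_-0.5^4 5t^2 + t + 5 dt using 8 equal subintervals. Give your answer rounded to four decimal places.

Δt = (4 − (-0.5))/8 = 0.5625.
Midpoints: -0.21875, 0.34375, 0.90625, 1.46875, 2.03125, 2.59375, 3.15625, 3.71875.
f(-0.21875) = 5141/1024, f(0.34375) = 6077/1024, f(0.90625) = 10253/1024, f(1.46875) = 17669/1024, f(2.03125) = 28325/1024, f(2.59375) = 42221/1024, f(3.15625) = 59357/1024, f(3.71875) = 79733/1024.
Sum = Δt · [f(-0.21875) + f(0.34375) + f(0.90625) + ...].
Sum ≈ 136.6567.

136.6567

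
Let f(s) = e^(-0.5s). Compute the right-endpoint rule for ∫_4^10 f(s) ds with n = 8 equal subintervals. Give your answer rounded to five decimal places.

Δs = (10 − 4)/8 = 0.75.
Right endpoints: 4.75, 5.5, 6.25, 7, 7.75, 8.5, 9.25, 10.
f(4.75) ≈ 0.09301, f(5.5) ≈ 0.06393, f(6.25) ≈ 0.04394, f(7) ≈ 0.03020, f(7.75) ≈ 0.02075, f(8.5) ≈ 0.01426, f(9.25) ≈ 0.00980, f(10) ≈ 0.00674.
Sum = Δs · [f(4.75) + f(5.5) + f(6.25) + ...].
Sum ≈ 0.21198.

0.21198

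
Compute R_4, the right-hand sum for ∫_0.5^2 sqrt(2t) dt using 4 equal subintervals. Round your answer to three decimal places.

2.515

Δt = (2 − 0.5)/4 = 0.375.
Right endpoints: 0.875, 1.25, 1.625, 2.
f(0.875) ≈ 1.323, f(1.25) ≈ 1.581, f(1.625) ≈ 1.803, f(2) ≈ 2.000.
Sum = Δt · [f(0.875) + f(1.25) + f(1.625) + f(2)].
Sum ≈ 2.515.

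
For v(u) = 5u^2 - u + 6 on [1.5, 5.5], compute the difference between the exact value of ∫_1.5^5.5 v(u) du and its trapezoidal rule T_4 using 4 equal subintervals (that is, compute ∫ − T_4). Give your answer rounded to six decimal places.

-3.333333

Exact integral: ∫_1.5^5.5 v(u) du ≈ 281.66666667.
T_4 = 285.
Error ≈ 281.66666667 − 285 ≈ -3.333333.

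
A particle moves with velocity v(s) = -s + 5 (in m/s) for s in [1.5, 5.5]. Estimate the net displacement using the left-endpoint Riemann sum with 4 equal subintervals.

8

Δs = (5.5 − 1.5)/4 = 1.
Left endpoints: 1.5, 2.5, 3.5, 4.5.
v(1.5) = 3.5, v(2.5) = 2.5, v(3.5) = 1.5, v(4.5) = 0.5.
Sum = Δs · [v(1.5) + v(2.5) + v(3.5) + v(4.5)].
Sum = 8.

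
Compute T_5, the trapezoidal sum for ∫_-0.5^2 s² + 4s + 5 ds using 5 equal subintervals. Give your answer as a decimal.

Δs = (2 − (-0.5))/5 = 0.5.
f(-0.5) = 3.25, f(0) = 5, f(0.5) = 7.25, f(1) = 10, f(1.5) = 13.25, f(2) = 17.
T_5 = (Δs/2)·[f(s_0) + 2f(s_1) + ... + 2f(s_{4}) + f(s_5)].
Sum = 22.8125.

22.8125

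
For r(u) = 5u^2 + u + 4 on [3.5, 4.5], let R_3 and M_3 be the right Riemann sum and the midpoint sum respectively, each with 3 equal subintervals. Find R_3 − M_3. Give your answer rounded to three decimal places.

R_3 ≈ 95.34259.
M_3 ≈ 88.37037.
R_3 − M_3 ≈ 6.972.

6.972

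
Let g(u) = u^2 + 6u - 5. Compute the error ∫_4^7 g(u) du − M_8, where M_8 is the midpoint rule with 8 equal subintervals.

Exact integral: ∫_4^7 g(u) du = 177.
M_8 = 176.96484375.
Error = 177 − 176.96484375 = 0.03515625.

0.03515625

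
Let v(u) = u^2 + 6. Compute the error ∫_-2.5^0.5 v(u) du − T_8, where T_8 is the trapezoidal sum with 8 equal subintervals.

-0.0703125

Exact integral: ∫_-2.5^0.5 v(u) du = 23.25.
T_8 = 23.3203125.
Error = 23.25 − 23.3203125 = -0.0703125.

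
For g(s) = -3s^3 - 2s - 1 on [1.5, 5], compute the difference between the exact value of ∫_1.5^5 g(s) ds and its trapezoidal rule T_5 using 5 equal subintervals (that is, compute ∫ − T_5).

8.360625

Exact integral: ∫_1.5^5 g(s) ds = -491.203125.
T_5 = -499.56375.
Error = -491.203125 − (-499.56375) = 8.360625.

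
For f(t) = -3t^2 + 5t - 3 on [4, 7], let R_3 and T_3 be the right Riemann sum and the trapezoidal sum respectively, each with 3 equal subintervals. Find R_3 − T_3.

-42

R_3 = -249.
T_3 = -207.
R_3 − T_3 = -42.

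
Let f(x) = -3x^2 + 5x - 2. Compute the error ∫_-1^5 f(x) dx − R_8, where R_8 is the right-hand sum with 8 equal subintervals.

Exact integral: ∫_-1^5 f(x) dx = -78.
R_8 = -95.4375.
Error = -78 − (-95.4375) = 17.4375.

17.4375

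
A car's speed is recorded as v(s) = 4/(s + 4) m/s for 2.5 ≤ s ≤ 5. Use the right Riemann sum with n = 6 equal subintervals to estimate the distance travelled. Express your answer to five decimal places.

1.26673

Δs = (5 − 2.5)/6 = 5/12.
Right endpoints: 35/12, 10/3, 3.75, 25/6, 55/12, 5.
v(35/12) = 48/83, v(10/3) = 6/11, v(3.75) = 16/31, v(25/6) = 24/49, v(55/12) = 48/103, v(5) = 4/9.
Sum = Δs · [v(35/12) + v(10/3) + v(3.75) + ...].
Sum ≈ 1.26673.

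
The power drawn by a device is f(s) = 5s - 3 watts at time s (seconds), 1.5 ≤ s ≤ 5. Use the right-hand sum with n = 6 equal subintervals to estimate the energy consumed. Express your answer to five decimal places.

51.47917

Δs = (5 − 1.5)/6 = 7/12.
Right endpoints: 25/12, 8/3, 3.25, 23/6, 53/12, 5.
f(25/12) = 89/12, f(8/3) = 31/3, f(3.25) = 13.25, f(23/6) = 97/6, f(53/12) = 229/12, f(5) = 22.
Sum = Δs · [f(25/12) + f(8/3) + f(3.25) + ...].
Sum ≈ 51.47917.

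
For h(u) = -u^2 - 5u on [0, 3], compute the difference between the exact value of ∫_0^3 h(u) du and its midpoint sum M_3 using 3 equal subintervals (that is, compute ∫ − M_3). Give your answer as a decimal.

-0.25

Exact integral: ∫_0^3 h(u) du = -31.5.
M_3 = -31.25.
Error = -31.5 − (-31.25) = -0.25.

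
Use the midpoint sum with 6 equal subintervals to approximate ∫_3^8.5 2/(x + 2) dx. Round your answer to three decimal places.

1.482

Δx = (8.5 − 3)/6 = 11/12.
Midpoints: 83/24, 4.375, 127/24, 149/24, 7.125, 193/24.
f(83/24) = 48/131, f(4.375) = 16/51, f(127/24) = 48/175, f(149/24) = 48/197, f(7.125) = 16/73, f(193/24) = 48/241.
Sum = Δx · [f(83/24) + f(4.375) + f(127/24) + ...].
Sum ≈ 1.482.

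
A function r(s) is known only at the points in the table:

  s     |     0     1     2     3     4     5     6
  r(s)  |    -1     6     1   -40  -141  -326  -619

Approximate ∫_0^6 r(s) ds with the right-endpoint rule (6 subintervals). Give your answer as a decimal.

Δs = 1.
Sum = 1·[6 + 1 + (-40) + (-141) + (-326) + (-619)] = -1119.

-1119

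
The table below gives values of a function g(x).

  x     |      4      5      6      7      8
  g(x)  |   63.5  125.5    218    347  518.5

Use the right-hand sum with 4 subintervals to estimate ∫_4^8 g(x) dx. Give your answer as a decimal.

1209

Δx = 1.
Sum = 1·[125.5 + 218 + 347 + 518.5] = 1209.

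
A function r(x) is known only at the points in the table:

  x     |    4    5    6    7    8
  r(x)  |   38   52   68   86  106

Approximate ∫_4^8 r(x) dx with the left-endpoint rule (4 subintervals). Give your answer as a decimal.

244

Δx = 1.
Sum = 1·[38 + 52 + 68 + 86] = 244.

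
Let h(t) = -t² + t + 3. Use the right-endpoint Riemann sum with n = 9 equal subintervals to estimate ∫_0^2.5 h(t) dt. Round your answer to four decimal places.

Δt = (2.5 − 0)/9 = 5/18.
Right endpoints: 5/18, 5/9, 5/6, 10/9, 25/18, 5/3, 35/18, 20/9, 2.5.
h(5/18) = 1037/324, h(5/9) = 263/81, h(5/6) = 113/36, h(10/9) = 233/81, h(25/18) = 797/324, h(5/3) = 17/9, h(35/18) = 377/324, h(20/9) = 23/81, h(2.5) = -0.75.
Sum = Δt · [h(5/18) + h(5/9) + h(5/6) + ...].
Sum ≈ 4.8637.

4.8637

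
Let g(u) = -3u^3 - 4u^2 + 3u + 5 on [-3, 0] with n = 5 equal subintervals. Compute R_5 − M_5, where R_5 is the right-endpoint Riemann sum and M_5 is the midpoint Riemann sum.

-8.235

R_5 = 17.16.
M_5 = 25.395.
R_5 − M_5 = -8.235.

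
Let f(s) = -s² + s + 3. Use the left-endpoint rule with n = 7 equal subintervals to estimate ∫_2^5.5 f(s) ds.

Δs = (5.5 − 2)/7 = 0.5.
Left endpoints: 2, 2.5, 3, 3.5, 4, 4.5, 5.
f(2) = 1, f(2.5) = -0.75, f(3) = -3, f(3.5) = -5.75, f(4) = -9, f(4.5) = -12.75, f(5) = -17.
Sum = Δs · [f(2) + f(2.5) + f(3) + ...].
Sum = -23.625.

-23.625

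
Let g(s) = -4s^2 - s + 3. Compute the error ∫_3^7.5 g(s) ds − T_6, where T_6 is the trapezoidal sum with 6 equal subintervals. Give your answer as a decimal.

1.6875

Exact integral: ∫_3^7.5 g(s) ds = -536.625.
T_6 = -538.3125.
Error = -536.625 − (-538.3125) = 1.6875.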